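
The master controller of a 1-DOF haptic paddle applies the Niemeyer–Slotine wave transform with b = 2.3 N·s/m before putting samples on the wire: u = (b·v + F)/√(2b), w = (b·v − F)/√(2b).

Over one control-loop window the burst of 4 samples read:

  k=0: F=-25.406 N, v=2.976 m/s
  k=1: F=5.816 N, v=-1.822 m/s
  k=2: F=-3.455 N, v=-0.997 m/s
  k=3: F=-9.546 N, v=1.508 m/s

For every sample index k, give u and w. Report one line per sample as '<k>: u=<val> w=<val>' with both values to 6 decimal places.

0: u=-8.654204 w=15.037013
1: u=0.757847 w=-4.665601
2: u=-2.680065 w=0.541739
3: u=-2.833696 w=6.067995

k=0: b·v=2.3×2.976=6.844800; √(2b)=2.144761; u=(6.844800+(-25.406))/2.144761=-8.654204, w=(6.844800−(-25.406))/2.144761=15.037013
k=1: b·v=2.3×(-1.822)=-4.190600; √(2b)=2.144761; u=(-4.190600+5.816)/2.144761=0.757847, w=(-4.190600−5.816)/2.144761=-4.665601
k=2: b·v=2.3×(-0.997)=-2.293100; √(2b)=2.144761; u=(-2.293100+(-3.455))/2.144761=-2.680065, w=(-2.293100−(-3.455))/2.144761=0.541739
k=3: b·v=2.3×1.508=3.468400; √(2b)=2.144761; u=(3.468400+(-9.546))/2.144761=-2.833696, w=(3.468400−(-9.546))/2.144761=6.067995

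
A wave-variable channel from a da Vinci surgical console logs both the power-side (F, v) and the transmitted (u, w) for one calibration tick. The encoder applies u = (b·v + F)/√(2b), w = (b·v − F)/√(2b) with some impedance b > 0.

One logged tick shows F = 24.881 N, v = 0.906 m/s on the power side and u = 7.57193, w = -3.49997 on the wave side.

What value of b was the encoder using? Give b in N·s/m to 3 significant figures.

u + w = 4.0720;  u + w = √(2b)·v, so √(2b) = 4.0720/0.906 = 4.4944.
b = (√(2b))²/2 = 20.2000/2 = 10.1000.
(Check via u − w = 2F/√(2b): u − w = 11.0719, 2F/√(2b) = 11.0719.)

b = 10.1 N·s/m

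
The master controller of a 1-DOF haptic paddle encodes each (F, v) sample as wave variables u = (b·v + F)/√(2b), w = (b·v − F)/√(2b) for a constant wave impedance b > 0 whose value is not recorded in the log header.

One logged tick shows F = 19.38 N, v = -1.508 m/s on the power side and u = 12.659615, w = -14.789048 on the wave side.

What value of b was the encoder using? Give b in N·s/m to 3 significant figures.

u + w = -2.129433;  u + w = √(2b)·v, so √(2b) = -2.129433/(-1.508) = 1.412091.
b = (√(2b))²/2 = 1.994001/2 = 0.997000.
(Check via u − w = 2F/√(2b): u − w = 27.448663, 2F/√(2b) = 27.448659.)

b = 0.997 N·s/m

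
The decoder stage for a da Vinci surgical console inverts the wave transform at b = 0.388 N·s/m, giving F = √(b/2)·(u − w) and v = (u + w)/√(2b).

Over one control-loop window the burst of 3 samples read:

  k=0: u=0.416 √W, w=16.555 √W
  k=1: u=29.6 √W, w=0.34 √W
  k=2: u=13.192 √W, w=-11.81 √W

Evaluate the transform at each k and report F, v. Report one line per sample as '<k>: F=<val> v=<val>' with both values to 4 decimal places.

0: F=-7.1085 v=19.2653
1: F=12.8877 v=33.9876
2: F=11.0122 v=1.5688

k=0: u−w=-16.1390, u+w=16.9710; √(b/2)=0.4405, √(2b)=0.8809; F=0.4405×(-16.139)=-7.1085, v=16.9710/0.8809=19.2653
k=1: u−w=29.2600, u+w=29.9400; √(b/2)=0.4405, √(2b)=0.8809; F=0.4405×29.26=12.8877, v=29.9400/0.8809=33.9876
k=2: u−w=25.0020, u+w=1.3820; √(b/2)=0.4405, √(2b)=0.8809; F=0.4405×25.002=11.0122, v=1.3820/0.8809=1.5688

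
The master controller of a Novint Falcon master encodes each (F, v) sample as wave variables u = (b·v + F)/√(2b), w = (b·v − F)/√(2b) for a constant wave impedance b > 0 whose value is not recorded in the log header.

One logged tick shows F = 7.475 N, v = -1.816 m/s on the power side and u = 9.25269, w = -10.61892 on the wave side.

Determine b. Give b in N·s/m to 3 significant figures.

b = 0.283 N·s/m

u + w = -1.36623;  u + w = √(2b)·v, so √(2b) = -1.36623/(-1.816) = 0.75233.
b = (√(2b))²/2 = 0.56600/2 = 0.28300.
(Check via u − w = 2F/√(2b): u − w = 19.87161, 2F/√(2b) = 19.87162.)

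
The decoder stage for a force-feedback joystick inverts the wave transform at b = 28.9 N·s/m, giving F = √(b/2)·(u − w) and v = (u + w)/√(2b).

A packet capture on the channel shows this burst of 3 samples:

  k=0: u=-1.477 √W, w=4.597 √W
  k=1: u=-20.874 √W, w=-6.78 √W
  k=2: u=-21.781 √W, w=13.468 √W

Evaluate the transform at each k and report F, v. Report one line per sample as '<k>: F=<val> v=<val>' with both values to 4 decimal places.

k=0: u−w=-6.0740, u+w=3.1200; √(b/2)=3.8013, √(2b)=7.6026; F=3.8013×(-6.074)=-23.0892, v=3.1200/7.6026=0.4104
k=1: u−w=-14.0940, u+w=-27.6540; √(b/2)=3.8013, √(2b)=7.6026; F=3.8013×(-14.094)=-53.5757, v=-27.6540/7.6026=-3.6374
k=2: u−w=-35.2490, u+w=-8.3130; √(b/2)=3.8013, √(2b)=7.6026; F=3.8013×(-35.249)=-133.9926, v=-8.3130/7.6026=-1.0934

0: F=-23.0892 v=0.4104
1: F=-53.5757 v=-3.6374
2: F=-133.9926 v=-1.0934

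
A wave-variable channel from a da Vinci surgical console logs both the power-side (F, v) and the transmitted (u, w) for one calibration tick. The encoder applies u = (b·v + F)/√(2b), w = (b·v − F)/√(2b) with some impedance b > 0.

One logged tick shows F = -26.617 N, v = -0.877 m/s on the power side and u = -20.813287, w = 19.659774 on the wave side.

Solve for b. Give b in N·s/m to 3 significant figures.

b = 0.865 N·s/m

u + w = -1.153513;  u + w = √(2b)·v, so √(2b) = -1.153513/(-0.877) = 1.315294.
b = (√(2b))²/2 = 1.729999/2 = 0.864999.
(Check via u − w = 2F/√(2b): u − w = -40.473061, 2F/√(2b) = -40.473075.)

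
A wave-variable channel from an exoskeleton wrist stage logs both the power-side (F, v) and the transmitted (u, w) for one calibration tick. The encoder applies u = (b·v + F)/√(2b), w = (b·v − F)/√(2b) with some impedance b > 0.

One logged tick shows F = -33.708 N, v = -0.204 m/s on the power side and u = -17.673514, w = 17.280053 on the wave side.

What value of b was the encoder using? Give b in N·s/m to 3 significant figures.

b = 1.86 N·s/m

u + w = -0.393461;  u + w = √(2b)·v, so √(2b) = -0.393461/(-0.204) = 1.928730.
b = (√(2b))²/2 = 3.720001/2 = 1.860000.
(Check via u − w = 2F/√(2b): u − w = -34.953567, 2F/√(2b) = -34.953563.)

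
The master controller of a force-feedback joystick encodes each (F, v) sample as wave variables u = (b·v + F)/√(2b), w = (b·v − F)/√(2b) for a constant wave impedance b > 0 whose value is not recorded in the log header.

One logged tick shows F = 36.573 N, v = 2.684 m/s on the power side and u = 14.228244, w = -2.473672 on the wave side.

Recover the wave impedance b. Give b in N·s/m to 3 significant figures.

b = 9.59 N·s/m

u + w = 11.754572;  u + w = √(2b)·v, so √(2b) = 11.754572/2.684 = 4.379498.
b = (√(2b))²/2 = 19.180001/2 = 9.590000.
(Check via u − w = 2F/√(2b): u − w = 16.701916, 2F/√(2b) = 16.701915.)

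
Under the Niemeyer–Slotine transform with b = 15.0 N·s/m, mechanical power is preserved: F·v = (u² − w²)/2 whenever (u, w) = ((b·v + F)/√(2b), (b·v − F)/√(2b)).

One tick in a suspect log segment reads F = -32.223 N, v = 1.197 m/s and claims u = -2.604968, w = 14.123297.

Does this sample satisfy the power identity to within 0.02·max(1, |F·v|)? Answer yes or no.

no

F·v = (-32.223)×1.197 = -38.570931 W.
(u² − w²)/2 = (6.785858 − 199.467518)/2 = -96.340830 W.
|Δ| = 57.769899;  2% of max(1, |F·v|) = 0.771419.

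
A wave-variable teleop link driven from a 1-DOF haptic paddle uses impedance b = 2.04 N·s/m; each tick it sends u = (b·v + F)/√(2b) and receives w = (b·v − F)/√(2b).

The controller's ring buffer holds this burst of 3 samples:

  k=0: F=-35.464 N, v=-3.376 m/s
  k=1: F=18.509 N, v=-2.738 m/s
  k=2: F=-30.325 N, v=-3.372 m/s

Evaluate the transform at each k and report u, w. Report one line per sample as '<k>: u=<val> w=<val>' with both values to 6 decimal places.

k=0: b·v=2.04×(-3.376)=-6.887040; √(2b)=2.019901; u=(-6.887040+(-35.464))/2.019901=-20.966889, w=(-6.887040−(-35.464))/2.019901=14.147703
k=1: b·v=2.04×(-2.738)=-5.585520; √(2b)=2.019901; u=(-5.585520+18.509)/2.019901=6.398076, w=(-5.585520−18.509)/2.019901=-11.928565
k=2: b·v=2.04×(-3.372)=-6.878880; √(2b)=2.019901; u=(-6.878880+(-30.325))/2.019901=-18.418665, w=(-6.878880−(-30.325))/2.019901=11.607559

0: u=-20.966889 w=14.147703
1: u=6.398076 w=-11.928565
2: u=-18.418665 w=11.607559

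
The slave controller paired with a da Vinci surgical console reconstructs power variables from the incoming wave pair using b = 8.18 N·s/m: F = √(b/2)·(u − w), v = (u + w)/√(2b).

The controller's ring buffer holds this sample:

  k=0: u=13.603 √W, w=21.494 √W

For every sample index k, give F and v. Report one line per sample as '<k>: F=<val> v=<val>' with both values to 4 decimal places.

k=0: u−w=-7.8910, u+w=35.0970; √(b/2)=2.0224, √(2b)=4.0447; F=2.0224×(-7.891)=-15.9586, v=35.0970/4.0447=8.6772

0: F=-15.9586 v=8.6772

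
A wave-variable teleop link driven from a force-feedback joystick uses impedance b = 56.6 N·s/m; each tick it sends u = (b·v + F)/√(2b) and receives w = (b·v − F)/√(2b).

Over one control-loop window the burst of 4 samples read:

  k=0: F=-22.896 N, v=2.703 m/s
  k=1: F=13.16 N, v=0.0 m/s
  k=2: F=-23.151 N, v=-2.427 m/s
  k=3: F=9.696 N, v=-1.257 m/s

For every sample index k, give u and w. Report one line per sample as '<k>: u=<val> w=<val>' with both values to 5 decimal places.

0: u=12.22738 w=16.53132
1: u=1.23689 w=-1.23689
2: u=-15.08703 w=-10.73515
3: u=-5.77564 w=-7.59827

k=0: b·v=56.6×2.703=152.98980; √(2b)=10.63955; u=(152.98980+(-22.896))/10.63955=12.22738, w=(152.98980−(-22.896))/10.63955=16.53132
k=1: b·v=56.6×0.0=0.00000; √(2b)=10.63955; u=(0.00000+13.16)/10.63955=1.23689, w=(0.00000−13.16)/10.63955=-1.23689
k=2: b·v=56.6×(-2.427)=-137.36820; √(2b)=10.63955; u=(-137.36820+(-23.151))/10.63955=-15.08703, w=(-137.36820−(-23.151))/10.63955=-10.73515
k=3: b·v=56.6×(-1.257)=-71.14620; √(2b)=10.63955; u=(-71.14620+9.696)/10.63955=-5.77564, w=(-71.14620−9.696)/10.63955=-7.59827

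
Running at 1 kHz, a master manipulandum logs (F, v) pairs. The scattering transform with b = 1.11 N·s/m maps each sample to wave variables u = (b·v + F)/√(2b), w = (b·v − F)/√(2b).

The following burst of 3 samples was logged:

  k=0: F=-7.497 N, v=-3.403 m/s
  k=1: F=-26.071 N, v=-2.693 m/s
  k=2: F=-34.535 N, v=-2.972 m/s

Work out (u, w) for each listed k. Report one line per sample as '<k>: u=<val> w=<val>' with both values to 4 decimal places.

k=0: b·v=1.11×(-3.403)=-3.7773; √(2b)=1.4900; u=(-3.7773+(-7.497))/1.4900=-7.5668, w=(-3.7773−(-7.497))/1.4900=2.4965
k=1: b·v=1.11×(-2.693)=-2.9892; √(2b)=1.4900; u=(-2.9892+(-26.071))/1.4900=-19.5039, w=(-2.9892−(-26.071))/1.4900=15.4915
k=2: b·v=1.11×(-2.972)=-3.2989; √(2b)=1.4900; u=(-3.2989+(-34.535))/1.4900=-25.3925, w=(-3.2989−(-34.535))/1.4900=20.9643

0: u=-7.5668 w=2.4965
1: u=-19.5039 w=15.4915
2: u=-25.3925 w=20.9643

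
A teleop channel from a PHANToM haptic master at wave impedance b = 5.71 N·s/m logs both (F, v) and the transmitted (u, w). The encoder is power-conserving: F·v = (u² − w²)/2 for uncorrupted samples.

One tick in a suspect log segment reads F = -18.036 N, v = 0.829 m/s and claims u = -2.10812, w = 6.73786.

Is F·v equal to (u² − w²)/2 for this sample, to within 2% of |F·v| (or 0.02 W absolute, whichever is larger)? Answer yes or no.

no

F·v = (-18.036)×0.829 = -14.95184 W.
(u² − w²)/2 = (4.44417 − 45.39876)/2 = -20.47729 W.
|Δ| = 5.52545;  2% of max(1, |F·v|) = 0.29904.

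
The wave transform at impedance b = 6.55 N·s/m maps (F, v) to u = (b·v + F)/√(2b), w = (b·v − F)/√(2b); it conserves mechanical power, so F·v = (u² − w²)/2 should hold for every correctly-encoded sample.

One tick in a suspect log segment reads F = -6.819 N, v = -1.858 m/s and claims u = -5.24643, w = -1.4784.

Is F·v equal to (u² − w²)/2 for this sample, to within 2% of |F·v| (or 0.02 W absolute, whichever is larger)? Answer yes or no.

F·v = (-6.819)×(-1.858) = 12.6697 W.
(u² − w²)/2 = (27.5250 − 2.1857)/2 = 12.6697 W.
|Δ| = 0.0000;  2% of max(1, |F·v|) = 0.2534.

yes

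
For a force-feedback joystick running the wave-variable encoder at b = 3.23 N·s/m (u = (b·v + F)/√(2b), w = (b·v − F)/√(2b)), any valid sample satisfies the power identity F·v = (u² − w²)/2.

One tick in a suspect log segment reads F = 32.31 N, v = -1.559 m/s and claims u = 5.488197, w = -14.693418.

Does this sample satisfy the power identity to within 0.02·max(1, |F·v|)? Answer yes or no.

F·v = 32.31×(-1.559) = -50.371290 W.
(u² − w²)/2 = (30.120306 − 215.896533)/2 = -92.888113 W.
|Δ| = 42.516823;  2% of max(1, |F·v|) = 1.007426.

no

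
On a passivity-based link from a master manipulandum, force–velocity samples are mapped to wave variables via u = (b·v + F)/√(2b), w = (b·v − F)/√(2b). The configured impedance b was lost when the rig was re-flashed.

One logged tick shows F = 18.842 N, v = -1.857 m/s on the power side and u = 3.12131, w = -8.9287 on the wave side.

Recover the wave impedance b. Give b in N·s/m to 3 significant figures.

b = 4.89 N·s/m

u + w = -5.80739;  u + w = √(2b)·v, so √(2b) = -5.80739/(-1.857) = 3.12730.
b = (√(2b))²/2 = 9.77998/2 = 4.88999.
(Check via u − w = 2F/√(2b): u − w = 12.05001, 2F/√(2b) = 12.05002.)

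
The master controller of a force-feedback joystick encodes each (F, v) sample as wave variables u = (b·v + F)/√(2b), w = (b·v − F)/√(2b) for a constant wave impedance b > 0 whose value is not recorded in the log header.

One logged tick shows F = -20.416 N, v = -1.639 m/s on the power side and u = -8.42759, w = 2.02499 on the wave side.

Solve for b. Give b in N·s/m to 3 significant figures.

b = 7.63 N·s/m

u + w = -6.4026;  u + w = √(2b)·v, so √(2b) = -6.4026/(-1.639) = 3.9064.
b = (√(2b))²/2 = 15.2600/2 = 7.6300.
(Check via u − w = 2F/√(2b): u − w = -10.4526, 2F/√(2b) = -10.4526.)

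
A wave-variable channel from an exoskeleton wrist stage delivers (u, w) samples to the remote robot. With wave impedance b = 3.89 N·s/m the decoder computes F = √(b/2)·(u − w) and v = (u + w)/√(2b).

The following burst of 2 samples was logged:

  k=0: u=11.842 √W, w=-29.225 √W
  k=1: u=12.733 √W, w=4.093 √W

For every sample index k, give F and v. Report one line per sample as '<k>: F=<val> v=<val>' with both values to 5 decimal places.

0: F=57.27338 v=-6.23211
1: F=12.04963 v=6.03241

k=0: u−w=41.06700, u+w=-17.38300; √(b/2)=1.39463, √(2b)=2.78927; F=1.39463×41.067=57.27338, v=-17.38300/2.78927=-6.23211
k=1: u−w=8.64000, u+w=16.82600; √(b/2)=1.39463, √(2b)=2.78927; F=1.39463×8.64=12.04963, v=16.82600/2.78927=6.03241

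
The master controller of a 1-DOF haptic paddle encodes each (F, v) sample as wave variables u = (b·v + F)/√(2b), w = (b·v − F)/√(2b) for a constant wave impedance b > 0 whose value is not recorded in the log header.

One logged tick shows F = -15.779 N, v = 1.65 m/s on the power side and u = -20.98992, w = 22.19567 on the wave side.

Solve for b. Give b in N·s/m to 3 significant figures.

b = 0.267 N·s/m

u + w = 1.20575;  u + w = √(2b)·v, so √(2b) = 1.20575/1.65 = 0.73076.
b = (√(2b))²/2 = 0.53401/2 = 0.26700.
(Check via u − w = 2F/√(2b): u − w = -43.18559, 2F/√(2b) = -43.18532.)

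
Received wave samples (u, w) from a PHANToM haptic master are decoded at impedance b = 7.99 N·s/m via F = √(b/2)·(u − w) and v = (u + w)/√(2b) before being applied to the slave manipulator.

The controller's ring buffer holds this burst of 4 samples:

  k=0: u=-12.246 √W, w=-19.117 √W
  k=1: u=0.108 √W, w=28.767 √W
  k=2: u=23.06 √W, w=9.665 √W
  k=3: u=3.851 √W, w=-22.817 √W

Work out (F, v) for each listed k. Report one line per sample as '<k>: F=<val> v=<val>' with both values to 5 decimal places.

0: F=13.73341 v=-7.84566
1: F=-57.28217 v=7.22327
2: F=26.77325 v=8.18637
3: F=53.30265 v=-4.74447

k=0: u−w=6.87100, u+w=-31.36300; √(b/2)=1.99875, √(2b)=3.99750; F=1.99875×6.871=13.73341, v=-31.36300/3.99750=-7.84566
k=1: u−w=-28.65900, u+w=28.87500; √(b/2)=1.99875, √(2b)=3.99750; F=1.99875×(-28.659)=-57.28217, v=28.87500/3.99750=7.22327
k=2: u−w=13.39500, u+w=32.72500; √(b/2)=1.99875, √(2b)=3.99750; F=1.99875×13.395=26.77325, v=32.72500/3.99750=8.18637
k=3: u−w=26.66800, u+w=-18.96600; √(b/2)=1.99875, √(2b)=3.99750; F=1.99875×26.668=53.30265, v=-18.96600/3.99750=-4.74447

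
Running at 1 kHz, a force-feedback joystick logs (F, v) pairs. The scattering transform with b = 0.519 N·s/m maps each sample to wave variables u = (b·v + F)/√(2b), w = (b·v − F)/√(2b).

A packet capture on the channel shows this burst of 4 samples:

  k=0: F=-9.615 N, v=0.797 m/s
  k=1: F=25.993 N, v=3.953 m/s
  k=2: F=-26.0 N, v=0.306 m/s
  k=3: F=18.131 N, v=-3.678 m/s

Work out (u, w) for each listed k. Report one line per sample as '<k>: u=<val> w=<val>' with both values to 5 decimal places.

k=0: b·v=0.519×0.797=0.41364; √(2b)=1.01882; u=(0.41364+(-9.615))/1.01882=-9.03136, w=(0.41364−(-9.615))/1.01882=9.84336
k=1: b·v=0.519×3.953=2.05161; √(2b)=1.01882; u=(2.05161+25.993)/1.01882=27.52648, w=(2.05161−25.993)/1.01882=-23.49907
k=2: b·v=0.519×0.306=0.15881; √(2b)=1.01882; u=(0.15881+(-26.0))/1.01882=-25.36377, w=(0.15881−(-26.0))/1.01882=25.67553
k=3: b·v=0.519×(-3.678)=-1.90888; √(2b)=1.01882; u=(-1.90888+18.131)/1.01882=15.92241, w=(-1.90888−18.131)/1.01882=-19.66964

0: u=-9.03136 w=9.84336
1: u=27.52648 w=-23.49907
2: u=-25.36377 w=25.67553
3: u=15.92241 w=-19.66964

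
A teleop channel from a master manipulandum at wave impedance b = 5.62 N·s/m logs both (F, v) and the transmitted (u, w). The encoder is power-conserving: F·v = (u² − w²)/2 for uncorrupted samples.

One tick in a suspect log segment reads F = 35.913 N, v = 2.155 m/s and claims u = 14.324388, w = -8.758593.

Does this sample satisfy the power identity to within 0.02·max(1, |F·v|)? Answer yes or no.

no

F·v = 35.913×2.155 = 77.392515 W.
(u² − w²)/2 = (205.188092 − 76.712951)/2 = 64.237570 W.
|Δ| = 13.154945;  2% of max(1, |F·v|) = 1.547850.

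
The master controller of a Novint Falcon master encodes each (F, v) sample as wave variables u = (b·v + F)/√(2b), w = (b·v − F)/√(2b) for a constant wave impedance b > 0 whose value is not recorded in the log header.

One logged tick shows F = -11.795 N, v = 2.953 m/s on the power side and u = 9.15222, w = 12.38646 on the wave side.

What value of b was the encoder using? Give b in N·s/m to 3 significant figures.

b = 26.6 N·s/m

u + w = 21.5387;  u + w = √(2b)·v, so √(2b) = 21.5387/2.953 = 7.2938.
b = (√(2b))²/2 = 53.2000/2 = 26.6000.
(Check via u − w = 2F/√(2b): u − w = -3.2342, 2F/√(2b) = -3.2342.)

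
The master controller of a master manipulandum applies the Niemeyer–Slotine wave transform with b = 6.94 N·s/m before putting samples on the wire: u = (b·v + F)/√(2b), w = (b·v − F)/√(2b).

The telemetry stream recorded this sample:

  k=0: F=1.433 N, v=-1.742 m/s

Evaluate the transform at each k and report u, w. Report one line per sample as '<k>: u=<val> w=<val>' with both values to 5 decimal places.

0: u=-2.86035 w=-3.62962

k=0: b·v=6.94×(-1.742)=-12.08948; √(2b)=3.72559; u=(-12.08948+1.433)/3.72559=-2.86035, w=(-12.08948−1.433)/3.72559=-3.62962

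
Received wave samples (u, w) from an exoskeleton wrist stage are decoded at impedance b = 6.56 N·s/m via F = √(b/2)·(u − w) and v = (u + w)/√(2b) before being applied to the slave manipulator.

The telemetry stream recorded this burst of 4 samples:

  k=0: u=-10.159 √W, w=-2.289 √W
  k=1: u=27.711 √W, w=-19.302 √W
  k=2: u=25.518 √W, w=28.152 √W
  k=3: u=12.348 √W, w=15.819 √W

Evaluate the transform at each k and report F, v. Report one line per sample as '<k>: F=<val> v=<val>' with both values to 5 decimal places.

k=0: u−w=-7.87000, u+w=-12.44800; √(b/2)=1.81108, √(2b)=3.62215; F=1.81108×(-7.87)=-14.25318, v=-12.44800/3.62215=-3.43663
k=1: u−w=47.01300, u+w=8.40900; √(b/2)=1.81108, √(2b)=3.62215; F=1.81108×47.013=85.14416, v=8.40900/3.62215=2.32155
k=2: u−w=-2.63400, u+w=53.67000; √(b/2)=1.81108, √(2b)=3.62215; F=1.81108×(-2.634)=-4.77038, v=53.67000/3.62215=14.81715
k=3: u−w=-3.47100, u+w=28.16700; √(b/2)=1.81108, √(2b)=3.62215; F=1.81108×(-3.471)=-6.28625, v=28.16700/3.62215=7.77631

0: F=-14.25318 v=-3.43663
1: F=85.14416 v=2.32155
2: F=-4.77038 v=14.81715
3: F=-6.28625 v=7.77631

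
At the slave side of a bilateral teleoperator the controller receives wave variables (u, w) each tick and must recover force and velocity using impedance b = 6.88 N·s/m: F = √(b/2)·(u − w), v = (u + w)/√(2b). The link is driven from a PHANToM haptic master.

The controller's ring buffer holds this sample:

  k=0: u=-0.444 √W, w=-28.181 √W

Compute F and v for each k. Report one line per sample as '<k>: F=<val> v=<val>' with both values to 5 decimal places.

0: F=51.44447 v=-7.71678

k=0: u−w=27.73700, u+w=-28.62500; √(b/2)=1.85472, √(2b)=3.70945; F=1.85472×27.737=51.44447, v=-28.62500/3.70945=-7.71678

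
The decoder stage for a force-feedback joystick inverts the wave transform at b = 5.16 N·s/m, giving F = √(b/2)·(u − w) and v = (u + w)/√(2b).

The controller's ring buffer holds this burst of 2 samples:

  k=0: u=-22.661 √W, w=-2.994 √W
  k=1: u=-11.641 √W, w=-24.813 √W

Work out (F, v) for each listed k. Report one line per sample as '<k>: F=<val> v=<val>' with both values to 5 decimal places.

0: F=-31.58988 v=-7.98605
1: F=21.15736 v=-11.34763

k=0: u−w=-19.66700, u+w=-25.65500; √(b/2)=1.60624, √(2b)=3.21248; F=1.60624×(-19.667)=-31.58988, v=-25.65500/3.21248=-7.98605
k=1: u−w=13.17200, u+w=-36.45400; √(b/2)=1.60624, √(2b)=3.21248; F=1.60624×13.172=21.15736, v=-36.45400/3.21248=-11.34763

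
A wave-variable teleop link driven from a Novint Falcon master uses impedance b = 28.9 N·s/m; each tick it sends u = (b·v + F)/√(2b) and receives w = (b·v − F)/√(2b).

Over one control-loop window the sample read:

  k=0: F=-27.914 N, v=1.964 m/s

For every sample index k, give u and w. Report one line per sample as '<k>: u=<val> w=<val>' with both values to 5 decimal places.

k=0: b·v=28.9×1.964=56.75960; √(2b)=7.60263; u=(56.75960+(-27.914))/7.60263=3.79416, w=(56.75960−(-27.914))/7.60263=11.13741

0: u=3.79416 w=11.13741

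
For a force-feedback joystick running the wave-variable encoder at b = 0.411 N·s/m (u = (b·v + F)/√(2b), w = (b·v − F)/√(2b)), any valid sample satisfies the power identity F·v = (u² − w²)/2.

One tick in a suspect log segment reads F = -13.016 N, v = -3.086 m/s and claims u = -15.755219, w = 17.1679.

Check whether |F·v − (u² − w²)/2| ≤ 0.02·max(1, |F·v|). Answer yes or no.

no

F·v = (-13.016)×(-3.086) = 40.167376 W.
(u² − w²)/2 = (248.226926 − 294.736790)/2 = -23.254932 W.
|Δ| = 63.422308;  2% of max(1, |F·v|) = 0.803348.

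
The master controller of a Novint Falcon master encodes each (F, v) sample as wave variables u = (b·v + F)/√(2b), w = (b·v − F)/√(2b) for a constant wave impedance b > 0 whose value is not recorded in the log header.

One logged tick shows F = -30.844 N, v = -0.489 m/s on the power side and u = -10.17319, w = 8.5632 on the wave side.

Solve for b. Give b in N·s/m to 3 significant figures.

b = 5.42 N·s/m

u + w = -1.6100;  u + w = √(2b)·v, so √(2b) = -1.6100/(-0.489) = 3.2924.
b = (√(2b))²/2 = 10.8400/2 = 5.4200.
(Check via u − w = 2F/√(2b): u − w = -18.7364, 2F/√(2b) = -18.7364.)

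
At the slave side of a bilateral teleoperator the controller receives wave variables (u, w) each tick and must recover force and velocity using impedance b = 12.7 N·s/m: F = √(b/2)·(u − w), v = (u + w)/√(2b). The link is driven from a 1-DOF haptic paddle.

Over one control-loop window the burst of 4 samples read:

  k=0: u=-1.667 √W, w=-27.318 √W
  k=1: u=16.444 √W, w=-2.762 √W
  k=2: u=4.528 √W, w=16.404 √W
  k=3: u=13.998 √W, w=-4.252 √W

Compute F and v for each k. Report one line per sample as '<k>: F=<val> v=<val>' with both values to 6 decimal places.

k=0: u−w=25.651000, u+w=-28.985000; √(b/2)=2.519921, √(2b)=5.039841; F=2.519921×25.651=64.638484, v=-28.985000/5.039841=-5.751173
k=1: u−w=19.206000, u+w=13.682000; √(b/2)=2.519921, √(2b)=5.039841; F=2.519921×19.206=48.397596, v=13.682000/5.039841=2.714768
k=2: u−w=-11.876000, u+w=20.932000; √(b/2)=2.519921, √(2b)=5.039841; F=2.519921×(-11.876)=-29.926577, v=20.932000/5.039841=4.153305
k=3: u−w=18.250000, u+w=9.746000; √(b/2)=2.519921, √(2b)=5.039841; F=2.519921×18.25=45.988552, v=9.746000/5.039841=1.933791

0: F=64.638484 v=-5.751173
1: F=48.397596 v=2.714768
2: F=-29.926577 v=4.153305
3: F=45.988552 v=1.933791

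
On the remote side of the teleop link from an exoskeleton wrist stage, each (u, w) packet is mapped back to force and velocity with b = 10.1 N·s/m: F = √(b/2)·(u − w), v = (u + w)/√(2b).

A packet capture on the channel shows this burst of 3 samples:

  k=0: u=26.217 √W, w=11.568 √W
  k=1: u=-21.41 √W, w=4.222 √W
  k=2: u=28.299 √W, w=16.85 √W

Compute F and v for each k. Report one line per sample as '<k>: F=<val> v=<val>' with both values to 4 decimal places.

0: F=32.9195 v=8.4071
1: F=-57.6008 v=-3.8243
2: F=25.7284 v=10.0455

k=0: u−w=14.6490, u+w=37.7850; √(b/2)=2.2472, √(2b)=4.4944; F=2.2472×14.649=32.9195, v=37.7850/4.4944=8.4071
k=1: u−w=-25.6320, u+w=-17.1880; √(b/2)=2.2472, √(2b)=4.4944; F=2.2472×(-25.632)=-57.6008, v=-17.1880/4.4944=-3.8243
k=2: u−w=11.4490, u+w=45.1490; √(b/2)=2.2472, √(2b)=4.4944; F=2.2472×11.449=25.7284, v=45.1490/4.4944=10.0455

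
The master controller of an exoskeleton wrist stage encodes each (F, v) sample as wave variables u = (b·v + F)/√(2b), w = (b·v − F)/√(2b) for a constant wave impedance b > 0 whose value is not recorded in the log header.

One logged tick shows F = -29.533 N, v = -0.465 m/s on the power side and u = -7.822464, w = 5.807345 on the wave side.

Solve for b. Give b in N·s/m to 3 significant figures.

u + w = -2.015119;  u + w = √(2b)·v, so √(2b) = -2.015119/(-0.465) = 4.333589.
b = (√(2b))²/2 = 18.779996/2 = 9.389998.
(Check via u − w = 2F/√(2b): u − w = -13.629809, 2F/√(2b) = -13.629810.)

b = 9.39 N·s/m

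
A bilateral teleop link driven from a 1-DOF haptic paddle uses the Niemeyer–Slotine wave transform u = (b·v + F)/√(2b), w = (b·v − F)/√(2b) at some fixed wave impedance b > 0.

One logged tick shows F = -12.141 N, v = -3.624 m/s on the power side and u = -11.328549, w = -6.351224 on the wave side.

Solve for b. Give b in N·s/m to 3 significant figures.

u + w = -17.679773;  u + w = √(2b)·v, so √(2b) = -17.679773/(-3.624) = 4.878525.
b = (√(2b))²/2 = 23.800002/2 = 11.900001.
(Check via u − w = 2F/√(2b): u − w = -4.977325, 2F/√(2b) = -4.977325.)

b = 11.9 N·s/m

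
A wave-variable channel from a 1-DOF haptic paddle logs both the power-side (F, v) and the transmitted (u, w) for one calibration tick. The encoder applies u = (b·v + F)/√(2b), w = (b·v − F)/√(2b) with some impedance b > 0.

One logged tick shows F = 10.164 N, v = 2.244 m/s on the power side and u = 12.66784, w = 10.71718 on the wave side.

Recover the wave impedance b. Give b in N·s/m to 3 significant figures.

b = 54.3 N·s/m

u + w = 23.38502;  u + w = √(2b)·v, so √(2b) = 23.38502/2.244 = 10.42113.
b = (√(2b))²/2 = 108.59999/2 = 54.30000.
(Check via u − w = 2F/√(2b): u − w = 1.95066, 2F/√(2b) = 1.95065.)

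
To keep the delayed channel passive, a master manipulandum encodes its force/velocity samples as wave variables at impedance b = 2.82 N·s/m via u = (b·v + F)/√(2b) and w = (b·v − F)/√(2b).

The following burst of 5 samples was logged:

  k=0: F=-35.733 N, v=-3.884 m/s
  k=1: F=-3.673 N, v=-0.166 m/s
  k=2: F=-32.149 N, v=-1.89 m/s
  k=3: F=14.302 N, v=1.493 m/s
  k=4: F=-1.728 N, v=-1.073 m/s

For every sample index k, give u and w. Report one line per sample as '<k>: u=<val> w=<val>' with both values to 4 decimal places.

k=0: b·v=2.82×(-3.884)=-10.9529; √(2b)=2.3749; u=(-10.9529+(-35.733))/2.3749=-19.6583, w=(-10.9529−(-35.733))/2.3749=10.4343
k=1: b·v=2.82×(-0.166)=-0.4681; √(2b)=2.3749; u=(-0.4681+(-3.673))/2.3749=-1.7437, w=(-0.4681−(-3.673))/2.3749=1.3495
k=2: b·v=2.82×(-1.89)=-5.3298; √(2b)=2.3749; u=(-5.3298+(-32.149))/2.3749=-15.7814, w=(-5.3298−(-32.149))/2.3749=11.2929
k=3: b·v=2.82×1.493=4.2103; √(2b)=2.3749; u=(4.2103+14.302)/2.3749=7.7951, w=(4.2103−14.302)/2.3749=-4.2494
k=4: b·v=2.82×(-1.073)=-3.0259; √(2b)=2.3749; u=(-3.0259+(-1.728))/2.3749=-2.0017, w=(-3.0259−(-1.728))/2.3749=-0.5465

0: u=-19.6583 w=10.4343
1: u=-1.7437 w=1.3495
2: u=-15.7814 w=11.2929
3: u=7.7951 w=-4.2494
4: u=-2.0017 w=-0.5465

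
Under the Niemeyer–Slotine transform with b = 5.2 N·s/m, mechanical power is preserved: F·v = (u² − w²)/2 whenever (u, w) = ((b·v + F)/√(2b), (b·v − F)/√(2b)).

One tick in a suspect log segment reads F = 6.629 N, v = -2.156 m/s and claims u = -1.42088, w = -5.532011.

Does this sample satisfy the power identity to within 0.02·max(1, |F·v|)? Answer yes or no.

F·v = 6.629×(-2.156) = -14.292124 W.
(u² − w²)/2 = (2.018900 − 30.603146)/2 = -14.292123 W.
|Δ| = 0.000001;  2% of max(1, |F·v|) = 0.285842.

yes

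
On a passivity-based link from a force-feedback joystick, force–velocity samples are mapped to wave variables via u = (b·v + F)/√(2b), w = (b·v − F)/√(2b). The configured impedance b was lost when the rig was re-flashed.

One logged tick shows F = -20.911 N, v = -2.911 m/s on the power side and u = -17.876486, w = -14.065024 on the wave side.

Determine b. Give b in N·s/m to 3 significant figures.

b = 60.2 N·s/m

u + w = -31.941510;  u + w = √(2b)·v, so √(2b) = -31.941510/(-2.911) = 10.972693.
b = (√(2b))²/2 = 120.399997/2 = 60.199998.
(Check via u − w = 2F/√(2b): u − w = -3.811462, 2F/√(2b) = -3.811462.)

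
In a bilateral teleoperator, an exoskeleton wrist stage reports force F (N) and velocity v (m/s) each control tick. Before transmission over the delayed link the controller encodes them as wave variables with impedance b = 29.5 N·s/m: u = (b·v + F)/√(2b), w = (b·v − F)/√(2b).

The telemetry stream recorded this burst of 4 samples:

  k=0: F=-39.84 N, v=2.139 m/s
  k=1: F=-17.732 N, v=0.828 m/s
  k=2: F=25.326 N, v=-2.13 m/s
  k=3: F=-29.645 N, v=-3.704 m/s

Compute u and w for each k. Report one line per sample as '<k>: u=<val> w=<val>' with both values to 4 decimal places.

k=0: b·v=29.5×2.139=63.1005; √(2b)=7.6811; u=(63.1005+(-39.84))/7.6811=3.0283, w=(63.1005−(-39.84))/7.6811=13.4017
k=1: b·v=29.5×0.828=24.4260; √(2b)=7.6811; u=(24.4260+(-17.732))/7.6811=0.8715, w=(24.4260−(-17.732))/7.6811=5.4885
k=2: b·v=29.5×(-2.13)=-62.8350; √(2b)=7.6811; u=(-62.8350+25.326)/7.6811=-4.8833, w=(-62.8350−25.326)/7.6811=-11.4776
k=3: b·v=29.5×(-3.704)=-109.2680; √(2b)=7.6811; u=(-109.2680+(-29.645))/7.6811=-18.0849, w=(-109.2680−(-29.645))/7.6811=-10.3660

0: u=3.0283 w=13.4017
1: u=0.8715 w=5.4885
2: u=-4.8833 w=-11.4776
3: u=-18.0849 w=-10.3660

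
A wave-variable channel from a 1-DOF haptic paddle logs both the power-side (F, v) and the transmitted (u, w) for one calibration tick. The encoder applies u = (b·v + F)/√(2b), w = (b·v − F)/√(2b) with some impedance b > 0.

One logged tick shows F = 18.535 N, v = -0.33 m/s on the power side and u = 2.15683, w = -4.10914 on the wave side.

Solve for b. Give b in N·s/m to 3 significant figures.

u + w = -1.95231;  u + w = √(2b)·v, so √(2b) = -1.95231/(-0.33) = 5.91609.
b = (√(2b))²/2 = 35.00013/2 = 17.50007.
(Check via u − w = 2F/√(2b): u − w = 6.26597, 2F/√(2b) = 6.26596.)

b = 17.5 N·s/m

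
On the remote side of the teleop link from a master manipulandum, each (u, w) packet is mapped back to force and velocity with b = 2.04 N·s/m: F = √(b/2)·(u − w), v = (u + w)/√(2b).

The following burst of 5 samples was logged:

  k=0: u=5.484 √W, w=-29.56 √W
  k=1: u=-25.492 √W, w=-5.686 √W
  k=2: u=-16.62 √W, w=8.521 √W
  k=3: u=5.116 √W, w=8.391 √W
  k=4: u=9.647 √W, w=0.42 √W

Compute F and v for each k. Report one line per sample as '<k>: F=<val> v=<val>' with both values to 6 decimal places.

k=0: u−w=35.044000, u+w=-24.076000; √(b/2)=1.009950, √(2b)=2.019901; F=1.009950×35.044=35.392705, v=-24.076000/2.019901=-11.919396
k=1: u−w=-19.806000, u+w=-31.178000; √(b/2)=1.009950, √(2b)=2.019901; F=1.009950×(-19.806)=-20.003079, v=-31.178000/2.019901=-15.435410
k=2: u−w=-25.141000, u+w=-8.099000; √(b/2)=1.009950, √(2b)=2.019901; F=1.009950×(-25.141)=-25.391165, v=-8.099000/2.019901=-4.009602
k=3: u−w=-3.275000, u+w=13.507000; √(b/2)=1.009950, √(2b)=2.019901; F=1.009950×(-3.275)=-3.307588, v=13.507000/2.019901=6.686961
k=4: u−w=9.227000, u+w=10.067000; √(b/2)=1.009950, √(2b)=2.019901; F=1.009950×9.227=9.318813, v=10.067000/2.019901=4.983908

0: F=35.392705 v=-11.919396
1: F=-20.003079 v=-15.435410
2: F=-25.391165 v=-4.009602
3: F=-3.307588 v=6.686961
4: F=9.318813 v=4.983908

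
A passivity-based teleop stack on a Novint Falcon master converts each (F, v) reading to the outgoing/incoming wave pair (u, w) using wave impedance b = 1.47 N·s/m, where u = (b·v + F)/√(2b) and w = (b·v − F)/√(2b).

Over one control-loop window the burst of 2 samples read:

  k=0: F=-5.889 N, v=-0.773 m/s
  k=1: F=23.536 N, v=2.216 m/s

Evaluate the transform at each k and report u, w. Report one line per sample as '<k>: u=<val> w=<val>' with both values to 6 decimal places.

k=0: b·v=1.47×(-0.773)=-1.136310; √(2b)=1.714643; u=(-1.136310+(-5.889))/1.714643=-4.097244, w=(-1.136310−(-5.889))/1.714643=2.771825
k=1: b·v=1.47×2.216=3.257520; √(2b)=1.714643; u=(3.257520+23.536)/1.714643=15.626298, w=(3.257520−23.536)/1.714643=-11.826650

0: u=-4.097244 w=2.771825
1: u=15.626298 w=-11.826650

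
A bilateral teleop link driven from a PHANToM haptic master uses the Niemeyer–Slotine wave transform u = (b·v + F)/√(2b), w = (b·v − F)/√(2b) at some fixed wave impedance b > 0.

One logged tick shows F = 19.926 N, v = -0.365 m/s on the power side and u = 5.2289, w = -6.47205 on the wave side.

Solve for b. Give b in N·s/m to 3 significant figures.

u + w = -1.24315;  u + w = √(2b)·v, so √(2b) = -1.24315/(-0.365) = 3.40589.
b = (√(2b))²/2 = 11.60009/2 = 5.80004.
(Check via u − w = 2F/√(2b): u − w = 11.70095, 2F/√(2b) = 11.70090.)

b = 5.8 N·s/m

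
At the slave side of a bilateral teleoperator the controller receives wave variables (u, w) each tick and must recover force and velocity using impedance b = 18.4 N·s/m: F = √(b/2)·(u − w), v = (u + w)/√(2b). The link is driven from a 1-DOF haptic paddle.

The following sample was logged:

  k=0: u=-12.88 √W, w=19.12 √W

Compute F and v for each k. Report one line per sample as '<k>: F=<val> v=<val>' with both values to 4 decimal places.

k=0: u−w=-32.0000, u+w=6.2400; √(b/2)=3.0332, √(2b)=6.0663; F=3.0332×(-32.0)=-97.0608, v=6.2400/6.0663=1.0286

0: F=-97.0608 v=1.0286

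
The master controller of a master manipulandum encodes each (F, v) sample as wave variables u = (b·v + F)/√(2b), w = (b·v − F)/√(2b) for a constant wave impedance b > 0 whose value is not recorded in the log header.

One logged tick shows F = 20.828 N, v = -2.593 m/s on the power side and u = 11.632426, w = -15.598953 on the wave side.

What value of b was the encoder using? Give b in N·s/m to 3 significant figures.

b = 1.17 N·s/m

u + w = -3.966527;  u + w = √(2b)·v, so √(2b) = -3.966527/(-2.593) = 1.529706.
b = (√(2b))²/2 = 2.340000/2 = 1.170000.
(Check via u − w = 2F/√(2b): u − w = 27.231379, 2F/√(2b) = 27.231381.)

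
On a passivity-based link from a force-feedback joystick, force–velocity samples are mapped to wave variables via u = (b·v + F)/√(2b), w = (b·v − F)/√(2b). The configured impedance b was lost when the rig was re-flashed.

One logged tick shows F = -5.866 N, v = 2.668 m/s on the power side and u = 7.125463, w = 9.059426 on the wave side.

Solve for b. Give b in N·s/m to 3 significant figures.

b = 18.4 N·s/m

u + w = 16.184889;  u + w = √(2b)·v, so √(2b) = 16.184889/2.668 = 6.066300.
b = (√(2b))²/2 = 36.799998/2 = 18.399999.
(Check via u − w = 2F/√(2b): u − w = -1.933963, 2F/√(2b) = -1.933963.)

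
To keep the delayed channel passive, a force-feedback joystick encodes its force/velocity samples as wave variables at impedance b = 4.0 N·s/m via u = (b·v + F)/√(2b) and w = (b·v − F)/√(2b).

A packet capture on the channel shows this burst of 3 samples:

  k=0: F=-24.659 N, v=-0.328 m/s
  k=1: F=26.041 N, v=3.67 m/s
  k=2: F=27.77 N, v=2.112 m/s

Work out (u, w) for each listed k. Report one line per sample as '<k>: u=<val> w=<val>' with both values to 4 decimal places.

k=0: b·v=4.0×(-0.328)=-1.3120; √(2b)=2.8284; u=(-1.3120+(-24.659))/2.8284=-9.1821, w=(-1.3120−(-24.659))/2.8284=8.2544
k=1: b·v=4.0×3.67=14.6800; √(2b)=2.8284; u=(14.6800+26.041)/2.8284=14.3970, w=(14.6800−26.041)/2.8284=-4.0167
k=2: b·v=4.0×2.112=8.4480; √(2b)=2.8284; u=(8.4480+27.77)/2.8284=12.8050, w=(8.4480−27.77)/2.8284=-6.8314

0: u=-9.1821 w=8.2544
1: u=14.3970 w=-4.0167
2: u=12.8050 w=-6.8314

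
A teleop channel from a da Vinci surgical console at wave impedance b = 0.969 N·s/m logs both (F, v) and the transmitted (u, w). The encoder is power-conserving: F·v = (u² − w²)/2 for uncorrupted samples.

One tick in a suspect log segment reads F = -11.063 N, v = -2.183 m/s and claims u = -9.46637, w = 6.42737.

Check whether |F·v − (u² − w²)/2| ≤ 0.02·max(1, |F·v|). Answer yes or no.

yes

F·v = (-11.063)×(-2.183) = 24.15053 W.
(u² − w²)/2 = (89.61216 − 41.31109)/2 = 24.15054 W.
|Δ| = 0.00001;  2% of max(1, |F·v|) = 0.48301.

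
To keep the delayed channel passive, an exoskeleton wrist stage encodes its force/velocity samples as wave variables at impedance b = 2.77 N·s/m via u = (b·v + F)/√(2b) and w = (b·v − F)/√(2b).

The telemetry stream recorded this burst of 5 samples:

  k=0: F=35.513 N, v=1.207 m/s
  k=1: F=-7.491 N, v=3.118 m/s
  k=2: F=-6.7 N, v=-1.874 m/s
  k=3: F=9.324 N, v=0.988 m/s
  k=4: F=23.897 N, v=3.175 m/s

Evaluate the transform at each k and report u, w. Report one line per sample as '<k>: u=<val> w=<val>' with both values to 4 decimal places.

k=0: b·v=2.77×1.207=3.3434; √(2b)=2.3537; u=(3.3434+35.513)/2.3537=16.5085, w=(3.3434−35.513)/2.3537=-13.6676
k=1: b·v=2.77×3.118=8.6369; √(2b)=2.3537; u=(8.6369+(-7.491))/2.3537=0.4868, w=(8.6369−(-7.491))/2.3537=6.8521
k=2: b·v=2.77×(-1.874)=-5.1910; √(2b)=2.3537; u=(-5.1910+(-6.7))/2.3537=-5.0520, w=(-5.1910−(-6.7))/2.3537=0.6411
k=3: b·v=2.77×0.988=2.7368; √(2b)=2.3537; u=(2.7368+9.324)/2.3537=5.1241, w=(2.7368−9.324)/2.3537=-2.7987
k=4: b·v=2.77×3.175=8.7947; √(2b)=2.3537; u=(8.7947+23.897)/2.3537=13.8894, w=(8.7947−23.897)/2.3537=-6.4163

0: u=16.5085 w=-13.6676
1: u=0.4868 w=6.8521
2: u=-5.0520 w=0.6411
3: u=5.1241 w=-2.7987
4: u=13.8894 w=-6.4163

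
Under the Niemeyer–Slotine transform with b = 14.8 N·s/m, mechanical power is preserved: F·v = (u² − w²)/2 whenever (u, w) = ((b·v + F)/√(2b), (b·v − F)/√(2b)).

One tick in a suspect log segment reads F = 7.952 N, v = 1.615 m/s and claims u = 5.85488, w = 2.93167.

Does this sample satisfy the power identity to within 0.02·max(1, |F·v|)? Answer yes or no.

yes

F·v = 7.952×1.615 = 12.84248 W.
(u² − w²)/2 = (34.27962 − 8.59469)/2 = 12.84247 W.
|Δ| = 0.00001;  2% of max(1, |F·v|) = 0.25685.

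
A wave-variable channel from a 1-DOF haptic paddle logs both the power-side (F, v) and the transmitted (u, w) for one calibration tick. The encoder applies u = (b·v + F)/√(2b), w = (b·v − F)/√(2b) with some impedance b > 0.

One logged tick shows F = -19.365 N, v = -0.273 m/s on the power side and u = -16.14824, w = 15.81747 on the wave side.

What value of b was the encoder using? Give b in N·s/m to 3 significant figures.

b = 0.734 N·s/m

u + w = -0.33077;  u + w = √(2b)·v, so √(2b) = -0.33077/(-0.273) = 1.21161.
b = (√(2b))²/2 = 1.46800/2 = 0.73400.
(Check via u − w = 2F/√(2b): u − w = -31.96571, 2F/√(2b) = -31.96569.)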